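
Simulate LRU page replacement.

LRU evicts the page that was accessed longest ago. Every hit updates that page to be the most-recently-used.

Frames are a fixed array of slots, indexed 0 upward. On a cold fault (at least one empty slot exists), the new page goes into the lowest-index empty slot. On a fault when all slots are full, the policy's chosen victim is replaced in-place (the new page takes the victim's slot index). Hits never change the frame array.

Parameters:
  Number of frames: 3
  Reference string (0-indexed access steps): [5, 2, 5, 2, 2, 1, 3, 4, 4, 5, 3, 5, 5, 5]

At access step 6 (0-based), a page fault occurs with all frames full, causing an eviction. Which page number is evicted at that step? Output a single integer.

Answer: 5

Derivation:
Step 0: ref 5 -> FAULT, frames=[5,-,-]
Step 1: ref 2 -> FAULT, frames=[5,2,-]
Step 2: ref 5 -> HIT, frames=[5,2,-]
Step 3: ref 2 -> HIT, frames=[5,2,-]
Step 4: ref 2 -> HIT, frames=[5,2,-]
Step 5: ref 1 -> FAULT, frames=[5,2,1]
Step 6: ref 3 -> FAULT, evict 5, frames=[3,2,1]
At step 6: evicted page 5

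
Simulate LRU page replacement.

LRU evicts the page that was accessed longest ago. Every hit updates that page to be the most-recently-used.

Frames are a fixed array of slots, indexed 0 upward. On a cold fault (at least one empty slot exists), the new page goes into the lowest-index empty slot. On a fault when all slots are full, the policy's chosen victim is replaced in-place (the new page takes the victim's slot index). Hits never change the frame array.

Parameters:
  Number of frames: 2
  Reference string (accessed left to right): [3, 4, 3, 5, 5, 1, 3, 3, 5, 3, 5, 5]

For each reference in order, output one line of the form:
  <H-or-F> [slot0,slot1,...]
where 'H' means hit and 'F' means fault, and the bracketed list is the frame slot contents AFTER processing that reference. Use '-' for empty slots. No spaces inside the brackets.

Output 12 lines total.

F [3,-]
F [3,4]
H [3,4]
F [3,5]
H [3,5]
F [1,5]
F [1,3]
H [1,3]
F [5,3]
H [5,3]
H [5,3]
H [5,3]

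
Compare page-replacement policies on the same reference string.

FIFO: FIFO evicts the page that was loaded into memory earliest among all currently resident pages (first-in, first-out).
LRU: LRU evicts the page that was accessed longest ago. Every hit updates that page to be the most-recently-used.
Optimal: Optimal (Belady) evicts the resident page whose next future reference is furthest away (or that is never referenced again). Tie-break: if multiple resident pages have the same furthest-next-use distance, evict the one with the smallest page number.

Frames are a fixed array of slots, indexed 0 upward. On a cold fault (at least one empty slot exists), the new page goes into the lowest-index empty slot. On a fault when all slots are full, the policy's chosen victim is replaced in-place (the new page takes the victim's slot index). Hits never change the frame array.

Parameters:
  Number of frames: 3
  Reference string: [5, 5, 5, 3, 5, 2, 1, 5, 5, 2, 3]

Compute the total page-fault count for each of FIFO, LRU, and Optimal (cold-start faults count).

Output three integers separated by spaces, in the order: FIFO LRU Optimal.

Answer: 6 5 5

Derivation:
--- FIFO ---
  step 0: ref 5 -> FAULT, frames=[5,-,-] (faults so far: 1)
  step 1: ref 5 -> HIT, frames=[5,-,-] (faults so far: 1)
  step 2: ref 5 -> HIT, frames=[5,-,-] (faults so far: 1)
  step 3: ref 3 -> FAULT, frames=[5,3,-] (faults so far: 2)
  step 4: ref 5 -> HIT, frames=[5,3,-] (faults so far: 2)
  step 5: ref 2 -> FAULT, frames=[5,3,2] (faults so far: 3)
  step 6: ref 1 -> FAULT, evict 5, frames=[1,3,2] (faults so far: 4)
  step 7: ref 5 -> FAULT, evict 3, frames=[1,5,2] (faults so far: 5)
  step 8: ref 5 -> HIT, frames=[1,5,2] (faults so far: 5)
  step 9: ref 2 -> HIT, frames=[1,5,2] (faults so far: 5)
  step 10: ref 3 -> FAULT, evict 2, frames=[1,5,3] (faults so far: 6)
  FIFO total faults: 6
--- LRU ---
  step 0: ref 5 -> FAULT, frames=[5,-,-] (faults so far: 1)
  step 1: ref 5 -> HIT, frames=[5,-,-] (faults so far: 1)
  step 2: ref 5 -> HIT, frames=[5,-,-] (faults so far: 1)
  step 3: ref 3 -> FAULT, frames=[5,3,-] (faults so far: 2)
  step 4: ref 5 -> HIT, frames=[5,3,-] (faults so far: 2)
  step 5: ref 2 -> FAULT, frames=[5,3,2] (faults so far: 3)
  step 6: ref 1 -> FAULT, evict 3, frames=[5,1,2] (faults so far: 4)
  step 7: ref 5 -> HIT, frames=[5,1,2] (faults so far: 4)
  step 8: ref 5 -> HIT, frames=[5,1,2] (faults so far: 4)
  step 9: ref 2 -> HIT, frames=[5,1,2] (faults so far: 4)
  step 10: ref 3 -> FAULT, evict 1, frames=[5,3,2] (faults so far: 5)
  LRU total faults: 5
--- Optimal ---
  step 0: ref 5 -> FAULT, frames=[5,-,-] (faults so far: 1)
  step 1: ref 5 -> HIT, frames=[5,-,-] (faults so far: 1)
  step 2: ref 5 -> HIT, frames=[5,-,-] (faults so far: 1)
  step 3: ref 3 -> FAULT, frames=[5,3,-] (faults so far: 2)
  step 4: ref 5 -> HIT, frames=[5,3,-] (faults so far: 2)
  step 5: ref 2 -> FAULT, frames=[5,3,2] (faults so far: 3)
  step 6: ref 1 -> FAULT, evict 3, frames=[5,1,2] (faults so far: 4)
  step 7: ref 5 -> HIT, frames=[5,1,2] (faults so far: 4)
  step 8: ref 5 -> HIT, frames=[5,1,2] (faults so far: 4)
  step 9: ref 2 -> HIT, frames=[5,1,2] (faults so far: 4)
  step 10: ref 3 -> FAULT, evict 1, frames=[5,3,2] (faults so far: 5)
  Optimal total faults: 5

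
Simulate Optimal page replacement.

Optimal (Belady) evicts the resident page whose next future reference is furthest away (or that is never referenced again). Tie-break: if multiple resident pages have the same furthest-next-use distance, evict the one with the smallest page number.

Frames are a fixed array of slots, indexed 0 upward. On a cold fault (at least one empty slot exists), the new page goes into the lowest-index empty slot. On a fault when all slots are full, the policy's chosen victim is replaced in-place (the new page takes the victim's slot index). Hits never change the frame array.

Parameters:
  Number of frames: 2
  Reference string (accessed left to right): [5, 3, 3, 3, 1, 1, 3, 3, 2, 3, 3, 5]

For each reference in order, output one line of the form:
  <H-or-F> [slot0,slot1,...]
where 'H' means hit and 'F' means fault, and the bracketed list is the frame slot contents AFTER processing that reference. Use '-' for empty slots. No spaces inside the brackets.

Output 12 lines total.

F [5,-]
F [5,3]
H [5,3]
H [5,3]
F [1,3]
H [1,3]
H [1,3]
H [1,3]
F [2,3]
H [2,3]
H [2,3]
F [5,3]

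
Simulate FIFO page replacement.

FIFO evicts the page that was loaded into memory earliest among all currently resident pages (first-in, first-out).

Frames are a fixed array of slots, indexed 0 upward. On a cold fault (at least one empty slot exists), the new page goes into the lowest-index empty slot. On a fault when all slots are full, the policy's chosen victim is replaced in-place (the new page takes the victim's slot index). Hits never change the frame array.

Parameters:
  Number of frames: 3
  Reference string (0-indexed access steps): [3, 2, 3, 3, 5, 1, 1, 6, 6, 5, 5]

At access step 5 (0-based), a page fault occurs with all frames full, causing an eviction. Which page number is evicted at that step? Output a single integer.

Answer: 3

Derivation:
Step 0: ref 3 -> FAULT, frames=[3,-,-]
Step 1: ref 2 -> FAULT, frames=[3,2,-]
Step 2: ref 3 -> HIT, frames=[3,2,-]
Step 3: ref 3 -> HIT, frames=[3,2,-]
Step 4: ref 5 -> FAULT, frames=[3,2,5]
Step 5: ref 1 -> FAULT, evict 3, frames=[1,2,5]
At step 5: evicted page 3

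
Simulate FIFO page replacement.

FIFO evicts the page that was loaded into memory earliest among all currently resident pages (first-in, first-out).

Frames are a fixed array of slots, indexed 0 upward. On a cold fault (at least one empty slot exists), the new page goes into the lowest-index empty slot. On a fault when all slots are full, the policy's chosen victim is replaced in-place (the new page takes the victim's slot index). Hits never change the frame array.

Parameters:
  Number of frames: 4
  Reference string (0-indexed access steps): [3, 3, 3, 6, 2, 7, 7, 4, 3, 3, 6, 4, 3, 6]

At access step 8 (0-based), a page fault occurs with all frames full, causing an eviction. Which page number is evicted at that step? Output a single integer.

Step 0: ref 3 -> FAULT, frames=[3,-,-,-]
Step 1: ref 3 -> HIT, frames=[3,-,-,-]
Step 2: ref 3 -> HIT, frames=[3,-,-,-]
Step 3: ref 6 -> FAULT, frames=[3,6,-,-]
Step 4: ref 2 -> FAULT, frames=[3,6,2,-]
Step 5: ref 7 -> FAULT, frames=[3,6,2,7]
Step 6: ref 7 -> HIT, frames=[3,6,2,7]
Step 7: ref 4 -> FAULT, evict 3, frames=[4,6,2,7]
Step 8: ref 3 -> FAULT, evict 6, frames=[4,3,2,7]
At step 8: evicted page 6

Answer: 6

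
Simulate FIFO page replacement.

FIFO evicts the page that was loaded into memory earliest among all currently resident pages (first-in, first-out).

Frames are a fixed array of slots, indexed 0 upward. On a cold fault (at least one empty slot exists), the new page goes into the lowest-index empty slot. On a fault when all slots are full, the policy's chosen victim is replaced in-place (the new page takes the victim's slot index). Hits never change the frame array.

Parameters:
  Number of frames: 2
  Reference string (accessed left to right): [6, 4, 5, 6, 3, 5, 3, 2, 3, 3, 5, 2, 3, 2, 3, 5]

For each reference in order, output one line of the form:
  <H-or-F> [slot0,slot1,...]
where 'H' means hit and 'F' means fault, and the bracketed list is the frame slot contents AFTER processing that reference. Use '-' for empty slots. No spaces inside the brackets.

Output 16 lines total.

F [6,-]
F [6,4]
F [5,4]
F [5,6]
F [3,6]
F [3,5]
H [3,5]
F [2,5]
F [2,3]
H [2,3]
F [5,3]
F [5,2]
F [3,2]
H [3,2]
H [3,2]
F [3,5]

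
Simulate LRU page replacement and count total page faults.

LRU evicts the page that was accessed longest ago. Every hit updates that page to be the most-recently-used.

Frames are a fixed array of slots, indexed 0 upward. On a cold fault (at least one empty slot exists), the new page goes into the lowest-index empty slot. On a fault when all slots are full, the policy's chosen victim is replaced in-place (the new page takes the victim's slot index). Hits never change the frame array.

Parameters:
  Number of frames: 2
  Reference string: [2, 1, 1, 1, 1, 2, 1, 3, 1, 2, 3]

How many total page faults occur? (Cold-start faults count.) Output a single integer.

Answer: 5

Derivation:
Step 0: ref 2 → FAULT, frames=[2,-]
Step 1: ref 1 → FAULT, frames=[2,1]
Step 2: ref 1 → HIT, frames=[2,1]
Step 3: ref 1 → HIT, frames=[2,1]
Step 4: ref 1 → HIT, frames=[2,1]
Step 5: ref 2 → HIT, frames=[2,1]
Step 6: ref 1 → HIT, frames=[2,1]
Step 7: ref 3 → FAULT (evict 2), frames=[3,1]
Step 8: ref 1 → HIT, frames=[3,1]
Step 9: ref 2 → FAULT (evict 3), frames=[2,1]
Step 10: ref 3 → FAULT (evict 1), frames=[2,3]
Total faults: 5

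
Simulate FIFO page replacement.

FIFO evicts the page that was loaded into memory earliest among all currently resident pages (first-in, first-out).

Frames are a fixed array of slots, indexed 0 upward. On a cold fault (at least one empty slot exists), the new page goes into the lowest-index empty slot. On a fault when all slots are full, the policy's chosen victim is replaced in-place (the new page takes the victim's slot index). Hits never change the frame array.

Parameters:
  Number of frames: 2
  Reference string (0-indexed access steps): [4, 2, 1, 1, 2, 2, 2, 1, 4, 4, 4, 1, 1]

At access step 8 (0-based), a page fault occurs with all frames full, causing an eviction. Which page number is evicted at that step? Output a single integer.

Step 0: ref 4 -> FAULT, frames=[4,-]
Step 1: ref 2 -> FAULT, frames=[4,2]
Step 2: ref 1 -> FAULT, evict 4, frames=[1,2]
Step 3: ref 1 -> HIT, frames=[1,2]
Step 4: ref 2 -> HIT, frames=[1,2]
Step 5: ref 2 -> HIT, frames=[1,2]
Step 6: ref 2 -> HIT, frames=[1,2]
Step 7: ref 1 -> HIT, frames=[1,2]
Step 8: ref 4 -> FAULT, evict 2, frames=[1,4]
At step 8: evicted page 2

Answer: 2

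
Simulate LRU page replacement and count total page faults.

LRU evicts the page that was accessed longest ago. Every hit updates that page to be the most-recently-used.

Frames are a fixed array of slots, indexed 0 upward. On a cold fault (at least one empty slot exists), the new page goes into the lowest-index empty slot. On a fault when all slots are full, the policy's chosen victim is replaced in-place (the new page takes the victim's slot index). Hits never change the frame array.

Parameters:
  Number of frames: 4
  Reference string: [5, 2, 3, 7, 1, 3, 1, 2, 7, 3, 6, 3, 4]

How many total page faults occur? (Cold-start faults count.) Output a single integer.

Step 0: ref 5 → FAULT, frames=[5,-,-,-]
Step 1: ref 2 → FAULT, frames=[5,2,-,-]
Step 2: ref 3 → FAULT, frames=[5,2,3,-]
Step 3: ref 7 → FAULT, frames=[5,2,3,7]
Step 4: ref 1 → FAULT (evict 5), frames=[1,2,3,7]
Step 5: ref 3 → HIT, frames=[1,2,3,7]
Step 6: ref 1 → HIT, frames=[1,2,3,7]
Step 7: ref 2 → HIT, frames=[1,2,3,7]
Step 8: ref 7 → HIT, frames=[1,2,3,7]
Step 9: ref 3 → HIT, frames=[1,2,3,7]
Step 10: ref 6 → FAULT (evict 1), frames=[6,2,3,7]
Step 11: ref 3 → HIT, frames=[6,2,3,7]
Step 12: ref 4 → FAULT (evict 2), frames=[6,4,3,7]
Total faults: 7

Answer: 7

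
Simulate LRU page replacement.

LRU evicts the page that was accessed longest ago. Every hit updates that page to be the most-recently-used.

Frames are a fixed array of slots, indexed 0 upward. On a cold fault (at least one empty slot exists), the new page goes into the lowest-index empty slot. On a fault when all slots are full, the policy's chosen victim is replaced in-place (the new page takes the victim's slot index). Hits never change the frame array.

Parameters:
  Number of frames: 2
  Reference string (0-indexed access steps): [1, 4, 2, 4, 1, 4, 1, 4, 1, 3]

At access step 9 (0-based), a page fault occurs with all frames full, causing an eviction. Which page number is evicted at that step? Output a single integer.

Answer: 4

Derivation:
Step 0: ref 1 -> FAULT, frames=[1,-]
Step 1: ref 4 -> FAULT, frames=[1,4]
Step 2: ref 2 -> FAULT, evict 1, frames=[2,4]
Step 3: ref 4 -> HIT, frames=[2,4]
Step 4: ref 1 -> FAULT, evict 2, frames=[1,4]
Step 5: ref 4 -> HIT, frames=[1,4]
Step 6: ref 1 -> HIT, frames=[1,4]
Step 7: ref 4 -> HIT, frames=[1,4]
Step 8: ref 1 -> HIT, frames=[1,4]
Step 9: ref 3 -> FAULT, evict 4, frames=[1,3]
At step 9: evicted page 4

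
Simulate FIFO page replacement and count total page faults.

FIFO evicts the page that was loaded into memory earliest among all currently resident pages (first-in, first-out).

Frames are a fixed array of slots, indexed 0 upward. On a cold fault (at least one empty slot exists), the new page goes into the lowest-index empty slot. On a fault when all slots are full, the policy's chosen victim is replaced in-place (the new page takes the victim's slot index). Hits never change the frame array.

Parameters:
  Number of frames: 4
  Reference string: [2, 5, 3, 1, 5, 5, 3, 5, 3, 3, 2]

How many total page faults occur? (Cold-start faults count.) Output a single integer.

Step 0: ref 2 → FAULT, frames=[2,-,-,-]
Step 1: ref 5 → FAULT, frames=[2,5,-,-]
Step 2: ref 3 → FAULT, frames=[2,5,3,-]
Step 3: ref 1 → FAULT, frames=[2,5,3,1]
Step 4: ref 5 → HIT, frames=[2,5,3,1]
Step 5: ref 5 → HIT, frames=[2,5,3,1]
Step 6: ref 3 → HIT, frames=[2,5,3,1]
Step 7: ref 5 → HIT, frames=[2,5,3,1]
Step 8: ref 3 → HIT, frames=[2,5,3,1]
Step 9: ref 3 → HIT, frames=[2,5,3,1]
Step 10: ref 2 → HIT, frames=[2,5,3,1]
Total faults: 4

Answer: 4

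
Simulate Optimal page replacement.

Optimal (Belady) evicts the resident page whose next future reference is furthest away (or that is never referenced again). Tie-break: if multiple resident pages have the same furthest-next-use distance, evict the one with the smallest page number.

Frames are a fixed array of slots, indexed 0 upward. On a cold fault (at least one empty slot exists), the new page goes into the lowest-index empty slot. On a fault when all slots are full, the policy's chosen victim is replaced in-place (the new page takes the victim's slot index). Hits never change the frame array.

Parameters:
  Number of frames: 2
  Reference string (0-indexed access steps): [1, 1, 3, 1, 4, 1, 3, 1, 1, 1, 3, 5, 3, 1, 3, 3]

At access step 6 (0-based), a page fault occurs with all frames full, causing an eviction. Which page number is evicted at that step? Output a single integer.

Answer: 4

Derivation:
Step 0: ref 1 -> FAULT, frames=[1,-]
Step 1: ref 1 -> HIT, frames=[1,-]
Step 2: ref 3 -> FAULT, frames=[1,3]
Step 3: ref 1 -> HIT, frames=[1,3]
Step 4: ref 4 -> FAULT, evict 3, frames=[1,4]
Step 5: ref 1 -> HIT, frames=[1,4]
Step 6: ref 3 -> FAULT, evict 4, frames=[1,3]
At step 6: evicted page 4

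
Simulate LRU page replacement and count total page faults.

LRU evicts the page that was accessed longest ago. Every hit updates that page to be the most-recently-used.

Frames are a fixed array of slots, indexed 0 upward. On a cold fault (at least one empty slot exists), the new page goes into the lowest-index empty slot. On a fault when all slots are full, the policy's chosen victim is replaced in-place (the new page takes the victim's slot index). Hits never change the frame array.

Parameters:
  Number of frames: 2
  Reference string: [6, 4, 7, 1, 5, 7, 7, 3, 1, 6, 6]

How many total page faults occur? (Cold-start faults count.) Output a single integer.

Step 0: ref 6 → FAULT, frames=[6,-]
Step 1: ref 4 → FAULT, frames=[6,4]
Step 2: ref 7 → FAULT (evict 6), frames=[7,4]
Step 3: ref 1 → FAULT (evict 4), frames=[7,1]
Step 4: ref 5 → FAULT (evict 7), frames=[5,1]
Step 5: ref 7 → FAULT (evict 1), frames=[5,7]
Step 6: ref 7 → HIT, frames=[5,7]
Step 7: ref 3 → FAULT (evict 5), frames=[3,7]
Step 8: ref 1 → FAULT (evict 7), frames=[3,1]
Step 9: ref 6 → FAULT (evict 3), frames=[6,1]
Step 10: ref 6 → HIT, frames=[6,1]
Total faults: 9

Answer: 9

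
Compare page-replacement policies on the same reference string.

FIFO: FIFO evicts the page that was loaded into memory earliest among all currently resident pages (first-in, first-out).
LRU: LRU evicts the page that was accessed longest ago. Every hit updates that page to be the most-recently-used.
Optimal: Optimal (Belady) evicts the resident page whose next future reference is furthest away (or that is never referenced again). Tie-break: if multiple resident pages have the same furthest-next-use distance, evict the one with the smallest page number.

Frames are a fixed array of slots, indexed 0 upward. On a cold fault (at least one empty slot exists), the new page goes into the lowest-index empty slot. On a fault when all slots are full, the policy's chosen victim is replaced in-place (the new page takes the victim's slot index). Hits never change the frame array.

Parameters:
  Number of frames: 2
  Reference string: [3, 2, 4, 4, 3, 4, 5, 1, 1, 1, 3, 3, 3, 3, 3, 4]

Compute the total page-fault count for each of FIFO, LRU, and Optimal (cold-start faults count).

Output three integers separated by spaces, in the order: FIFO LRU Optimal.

Answer: 8 8 6

Derivation:
--- FIFO ---
  step 0: ref 3 -> FAULT, frames=[3,-] (faults so far: 1)
  step 1: ref 2 -> FAULT, frames=[3,2] (faults so far: 2)
  step 2: ref 4 -> FAULT, evict 3, frames=[4,2] (faults so far: 3)
  step 3: ref 4 -> HIT, frames=[4,2] (faults so far: 3)
  step 4: ref 3 -> FAULT, evict 2, frames=[4,3] (faults so far: 4)
  step 5: ref 4 -> HIT, frames=[4,3] (faults so far: 4)
  step 6: ref 5 -> FAULT, evict 4, frames=[5,3] (faults so far: 5)
  step 7: ref 1 -> FAULT, evict 3, frames=[5,1] (faults so far: 6)
  step 8: ref 1 -> HIT, frames=[5,1] (faults so far: 6)
  step 9: ref 1 -> HIT, frames=[5,1] (faults so far: 6)
  step 10: ref 3 -> FAULT, evict 5, frames=[3,1] (faults so far: 7)
  step 11: ref 3 -> HIT, frames=[3,1] (faults so far: 7)
  step 12: ref 3 -> HIT, frames=[3,1] (faults so far: 7)
  step 13: ref 3 -> HIT, frames=[3,1] (faults so far: 7)
  step 14: ref 3 -> HIT, frames=[3,1] (faults so far: 7)
  step 15: ref 4 -> FAULT, evict 1, frames=[3,4] (faults so far: 8)
  FIFO total faults: 8
--- LRU ---
  step 0: ref 3 -> FAULT, frames=[3,-] (faults so far: 1)
  step 1: ref 2 -> FAULT, frames=[3,2] (faults so far: 2)
  step 2: ref 4 -> FAULT, evict 3, frames=[4,2] (faults so far: 3)
  step 3: ref 4 -> HIT, frames=[4,2] (faults so far: 3)
  step 4: ref 3 -> FAULT, evict 2, frames=[4,3] (faults so far: 4)
  step 5: ref 4 -> HIT, frames=[4,3] (faults so far: 4)
  step 6: ref 5 -> FAULT, evict 3, frames=[4,5] (faults so far: 5)
  step 7: ref 1 -> FAULT, evict 4, frames=[1,5] (faults so far: 6)
  step 8: ref 1 -> HIT, frames=[1,5] (faults so far: 6)
  step 9: ref 1 -> HIT, frames=[1,5] (faults so far: 6)
  step 10: ref 3 -> FAULT, evict 5, frames=[1,3] (faults so far: 7)
  step 11: ref 3 -> HIT, frames=[1,3] (faults so far: 7)
  step 12: ref 3 -> HIT, frames=[1,3] (faults so far: 7)
  step 13: ref 3 -> HIT, frames=[1,3] (faults so far: 7)
  step 14: ref 3 -> HIT, frames=[1,3] (faults so far: 7)
  step 15: ref 4 -> FAULT, evict 1, frames=[4,3] (faults so far: 8)
  LRU total faults: 8
--- Optimal ---
  step 0: ref 3 -> FAULT, frames=[3,-] (faults so far: 1)
  step 1: ref 2 -> FAULT, frames=[3,2] (faults so far: 2)
  step 2: ref 4 -> FAULT, evict 2, frames=[3,4] (faults so far: 3)
  step 3: ref 4 -> HIT, frames=[3,4] (faults so far: 3)
  step 4: ref 3 -> HIT, frames=[3,4] (faults so far: 3)
  step 5: ref 4 -> HIT, frames=[3,4] (faults so far: 3)
  step 6: ref 5 -> FAULT, evict 4, frames=[3,5] (faults so far: 4)
  step 7: ref 1 -> FAULT, evict 5, frames=[3,1] (faults so far: 5)
  step 8: ref 1 -> HIT, frames=[3,1] (faults so far: 5)
  step 9: ref 1 -> HIT, frames=[3,1] (faults so far: 5)
  step 10: ref 3 -> HIT, frames=[3,1] (faults so far: 5)
  step 11: ref 3 -> HIT, frames=[3,1] (faults so far: 5)
  step 12: ref 3 -> HIT, frames=[3,1] (faults so far: 5)
  step 13: ref 3 -> HIT, frames=[3,1] (faults so far: 5)
  step 14: ref 3 -> HIT, frames=[3,1] (faults so far: 5)
  step 15: ref 4 -> FAULT, evict 1, frames=[3,4] (faults so far: 6)
  Optimal total faults: 6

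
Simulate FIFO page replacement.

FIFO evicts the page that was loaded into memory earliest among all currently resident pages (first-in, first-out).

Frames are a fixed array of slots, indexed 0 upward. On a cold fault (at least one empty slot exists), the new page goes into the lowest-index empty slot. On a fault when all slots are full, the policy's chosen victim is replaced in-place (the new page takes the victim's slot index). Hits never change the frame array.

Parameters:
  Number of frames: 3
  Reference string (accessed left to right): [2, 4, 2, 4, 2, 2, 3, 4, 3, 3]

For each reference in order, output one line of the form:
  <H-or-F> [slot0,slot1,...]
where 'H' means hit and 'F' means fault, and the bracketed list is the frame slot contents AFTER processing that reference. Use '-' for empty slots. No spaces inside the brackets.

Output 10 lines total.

F [2,-,-]
F [2,4,-]
H [2,4,-]
H [2,4,-]
H [2,4,-]
H [2,4,-]
F [2,4,3]
H [2,4,3]
H [2,4,3]
H [2,4,3]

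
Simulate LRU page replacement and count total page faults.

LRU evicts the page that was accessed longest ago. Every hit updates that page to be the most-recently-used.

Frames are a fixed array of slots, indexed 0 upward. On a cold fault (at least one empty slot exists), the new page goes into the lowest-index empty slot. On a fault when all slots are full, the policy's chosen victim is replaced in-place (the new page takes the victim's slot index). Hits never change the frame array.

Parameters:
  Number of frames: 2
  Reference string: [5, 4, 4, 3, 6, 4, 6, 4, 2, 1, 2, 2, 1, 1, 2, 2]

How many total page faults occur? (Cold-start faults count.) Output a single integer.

Step 0: ref 5 → FAULT, frames=[5,-]
Step 1: ref 4 → FAULT, frames=[5,4]
Step 2: ref 4 → HIT, frames=[5,4]
Step 3: ref 3 → FAULT (evict 5), frames=[3,4]
Step 4: ref 6 → FAULT (evict 4), frames=[3,6]
Step 5: ref 4 → FAULT (evict 3), frames=[4,6]
Step 6: ref 6 → HIT, frames=[4,6]
Step 7: ref 4 → HIT, frames=[4,6]
Step 8: ref 2 → FAULT (evict 6), frames=[4,2]
Step 9: ref 1 → FAULT (evict 4), frames=[1,2]
Step 10: ref 2 → HIT, frames=[1,2]
Step 11: ref 2 → HIT, frames=[1,2]
Step 12: ref 1 → HIT, frames=[1,2]
Step 13: ref 1 → HIT, frames=[1,2]
Step 14: ref 2 → HIT, frames=[1,2]
Step 15: ref 2 → HIT, frames=[1,2]
Total faults: 7

Answer: 7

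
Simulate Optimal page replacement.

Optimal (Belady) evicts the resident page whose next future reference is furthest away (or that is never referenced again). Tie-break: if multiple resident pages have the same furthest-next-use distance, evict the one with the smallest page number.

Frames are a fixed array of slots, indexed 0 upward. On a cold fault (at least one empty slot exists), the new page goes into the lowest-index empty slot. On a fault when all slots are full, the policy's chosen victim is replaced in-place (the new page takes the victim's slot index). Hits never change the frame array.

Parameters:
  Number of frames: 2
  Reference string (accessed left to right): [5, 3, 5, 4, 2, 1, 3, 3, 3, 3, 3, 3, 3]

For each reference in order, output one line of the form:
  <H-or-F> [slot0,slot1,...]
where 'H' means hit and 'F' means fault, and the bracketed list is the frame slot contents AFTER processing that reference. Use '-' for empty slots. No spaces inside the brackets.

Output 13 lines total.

F [5,-]
F [5,3]
H [5,3]
F [4,3]
F [2,3]
F [1,3]
H [1,3]
H [1,3]
H [1,3]
H [1,3]
H [1,3]
H [1,3]
H [1,3]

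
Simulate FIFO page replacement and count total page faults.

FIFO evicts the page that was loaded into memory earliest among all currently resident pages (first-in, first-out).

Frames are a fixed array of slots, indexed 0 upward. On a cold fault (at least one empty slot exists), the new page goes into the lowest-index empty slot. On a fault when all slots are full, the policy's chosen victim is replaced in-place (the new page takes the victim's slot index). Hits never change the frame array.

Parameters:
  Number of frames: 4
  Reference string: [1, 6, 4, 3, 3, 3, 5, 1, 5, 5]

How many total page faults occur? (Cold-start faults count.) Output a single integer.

Answer: 6

Derivation:
Step 0: ref 1 → FAULT, frames=[1,-,-,-]
Step 1: ref 6 → FAULT, frames=[1,6,-,-]
Step 2: ref 4 → FAULT, frames=[1,6,4,-]
Step 3: ref 3 → FAULT, frames=[1,6,4,3]
Step 4: ref 3 → HIT, frames=[1,6,4,3]
Step 5: ref 3 → HIT, frames=[1,6,4,3]
Step 6: ref 5 → FAULT (evict 1), frames=[5,6,4,3]
Step 7: ref 1 → FAULT (evict 6), frames=[5,1,4,3]
Step 8: ref 5 → HIT, frames=[5,1,4,3]
Step 9: ref 5 → HIT, frames=[5,1,4,3]
Total faults: 6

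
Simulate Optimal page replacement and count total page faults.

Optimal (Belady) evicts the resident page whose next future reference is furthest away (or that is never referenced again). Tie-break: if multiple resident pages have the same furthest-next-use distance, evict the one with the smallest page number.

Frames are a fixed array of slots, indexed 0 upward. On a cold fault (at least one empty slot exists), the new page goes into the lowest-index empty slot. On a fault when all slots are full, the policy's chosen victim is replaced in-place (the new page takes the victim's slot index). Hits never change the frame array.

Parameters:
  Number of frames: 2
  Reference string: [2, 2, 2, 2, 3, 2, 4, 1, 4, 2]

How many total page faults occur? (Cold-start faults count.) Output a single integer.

Answer: 5

Derivation:
Step 0: ref 2 → FAULT, frames=[2,-]
Step 1: ref 2 → HIT, frames=[2,-]
Step 2: ref 2 → HIT, frames=[2,-]
Step 3: ref 2 → HIT, frames=[2,-]
Step 4: ref 3 → FAULT, frames=[2,3]
Step 5: ref 2 → HIT, frames=[2,3]
Step 6: ref 4 → FAULT (evict 3), frames=[2,4]
Step 7: ref 1 → FAULT (evict 2), frames=[1,4]
Step 8: ref 4 → HIT, frames=[1,4]
Step 9: ref 2 → FAULT (evict 1), frames=[2,4]
Total faults: 5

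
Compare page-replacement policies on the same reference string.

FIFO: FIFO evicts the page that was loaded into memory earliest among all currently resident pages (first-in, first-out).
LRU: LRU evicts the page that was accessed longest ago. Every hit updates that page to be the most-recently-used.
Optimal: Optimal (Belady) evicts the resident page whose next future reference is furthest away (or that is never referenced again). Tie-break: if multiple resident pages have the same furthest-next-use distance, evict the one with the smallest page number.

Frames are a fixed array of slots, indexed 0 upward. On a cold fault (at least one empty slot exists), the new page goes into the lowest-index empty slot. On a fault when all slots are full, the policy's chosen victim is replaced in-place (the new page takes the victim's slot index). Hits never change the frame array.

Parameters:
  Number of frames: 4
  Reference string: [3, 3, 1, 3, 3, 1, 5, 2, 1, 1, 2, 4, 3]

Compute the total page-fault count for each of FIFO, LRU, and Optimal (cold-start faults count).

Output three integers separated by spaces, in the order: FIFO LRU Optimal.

Answer: 6 6 5

Derivation:
--- FIFO ---
  step 0: ref 3 -> FAULT, frames=[3,-,-,-] (faults so far: 1)
  step 1: ref 3 -> HIT, frames=[3,-,-,-] (faults so far: 1)
  step 2: ref 1 -> FAULT, frames=[3,1,-,-] (faults so far: 2)
  step 3: ref 3 -> HIT, frames=[3,1,-,-] (faults so far: 2)
  step 4: ref 3 -> HIT, frames=[3,1,-,-] (faults so far: 2)
  step 5: ref 1 -> HIT, frames=[3,1,-,-] (faults so far: 2)
  step 6: ref 5 -> FAULT, frames=[3,1,5,-] (faults so far: 3)
  step 7: ref 2 -> FAULT, frames=[3,1,5,2] (faults so far: 4)
  step 8: ref 1 -> HIT, frames=[3,1,5,2] (faults so far: 4)
  step 9: ref 1 -> HIT, frames=[3,1,5,2] (faults so far: 4)
  step 10: ref 2 -> HIT, frames=[3,1,5,2] (faults so far: 4)
  step 11: ref 4 -> FAULT, evict 3, frames=[4,1,5,2] (faults so far: 5)
  step 12: ref 3 -> FAULT, evict 1, frames=[4,3,5,2] (faults so far: 6)
  FIFO total faults: 6
--- LRU ---
  step 0: ref 3 -> FAULT, frames=[3,-,-,-] (faults so far: 1)
  step 1: ref 3 -> HIT, frames=[3,-,-,-] (faults so far: 1)
  step 2: ref 1 -> FAULT, frames=[3,1,-,-] (faults so far: 2)
  step 3: ref 3 -> HIT, frames=[3,1,-,-] (faults so far: 2)
  step 4: ref 3 -> HIT, frames=[3,1,-,-] (faults so far: 2)
  step 5: ref 1 -> HIT, frames=[3,1,-,-] (faults so far: 2)
  step 6: ref 5 -> FAULT, frames=[3,1,5,-] (faults so far: 3)
  step 7: ref 2 -> FAULT, frames=[3,1,5,2] (faults so far: 4)
  step 8: ref 1 -> HIT, frames=[3,1,5,2] (faults so far: 4)
  step 9: ref 1 -> HIT, frames=[3,1,5,2] (faults so far: 4)
  step 10: ref 2 -> HIT, frames=[3,1,5,2] (faults so far: 4)
  step 11: ref 4 -> FAULT, evict 3, frames=[4,1,5,2] (faults so far: 5)
  step 12: ref 3 -> FAULT, evict 5, frames=[4,1,3,2] (faults so far: 6)
  LRU total faults: 6
--- Optimal ---
  step 0: ref 3 -> FAULT, frames=[3,-,-,-] (faults so far: 1)
  step 1: ref 3 -> HIT, frames=[3,-,-,-] (faults so far: 1)
  step 2: ref 1 -> FAULT, frames=[3,1,-,-] (faults so far: 2)
  step 3: ref 3 -> HIT, frames=[3,1,-,-] (faults so far: 2)
  step 4: ref 3 -> HIT, frames=[3,1,-,-] (faults so far: 2)
  step 5: ref 1 -> HIT, frames=[3,1,-,-] (faults so far: 2)
  step 6: ref 5 -> FAULT, frames=[3,1,5,-] (faults so far: 3)
  step 7: ref 2 -> FAULT, frames=[3,1,5,2] (faults so far: 4)
  step 8: ref 1 -> HIT, frames=[3,1,5,2] (faults so far: 4)
  step 9: ref 1 -> HIT, frames=[3,1,5,2] (faults so far: 4)
  step 10: ref 2 -> HIT, frames=[3,1,5,2] (faults so far: 4)
  step 11: ref 4 -> FAULT, evict 1, frames=[3,4,5,2] (faults so far: 5)
  step 12: ref 3 -> HIT, frames=[3,4,5,2] (faults so far: 5)
  Optimal total faults: 5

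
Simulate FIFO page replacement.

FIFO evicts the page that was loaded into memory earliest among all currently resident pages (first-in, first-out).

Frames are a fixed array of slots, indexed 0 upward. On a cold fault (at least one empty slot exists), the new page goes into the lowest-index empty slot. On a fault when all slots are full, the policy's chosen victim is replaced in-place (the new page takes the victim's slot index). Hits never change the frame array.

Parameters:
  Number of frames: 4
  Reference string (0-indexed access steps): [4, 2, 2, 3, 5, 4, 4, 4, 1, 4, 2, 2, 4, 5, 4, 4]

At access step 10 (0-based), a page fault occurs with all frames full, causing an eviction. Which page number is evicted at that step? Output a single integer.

Answer: 3

Derivation:
Step 0: ref 4 -> FAULT, frames=[4,-,-,-]
Step 1: ref 2 -> FAULT, frames=[4,2,-,-]
Step 2: ref 2 -> HIT, frames=[4,2,-,-]
Step 3: ref 3 -> FAULT, frames=[4,2,3,-]
Step 4: ref 5 -> FAULT, frames=[4,2,3,5]
Step 5: ref 4 -> HIT, frames=[4,2,3,5]
Step 6: ref 4 -> HIT, frames=[4,2,3,5]
Step 7: ref 4 -> HIT, frames=[4,2,3,5]
Step 8: ref 1 -> FAULT, evict 4, frames=[1,2,3,5]
Step 9: ref 4 -> FAULT, evict 2, frames=[1,4,3,5]
Step 10: ref 2 -> FAULT, evict 3, frames=[1,4,2,5]
At step 10: evicted page 3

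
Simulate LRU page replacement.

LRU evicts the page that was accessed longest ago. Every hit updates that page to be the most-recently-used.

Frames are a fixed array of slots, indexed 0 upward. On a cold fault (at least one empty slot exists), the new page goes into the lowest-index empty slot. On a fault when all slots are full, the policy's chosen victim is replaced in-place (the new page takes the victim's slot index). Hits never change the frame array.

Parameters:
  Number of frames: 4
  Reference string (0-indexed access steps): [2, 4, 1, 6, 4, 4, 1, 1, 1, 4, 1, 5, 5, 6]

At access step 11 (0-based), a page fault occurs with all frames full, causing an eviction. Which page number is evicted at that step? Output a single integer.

Step 0: ref 2 -> FAULT, frames=[2,-,-,-]
Step 1: ref 4 -> FAULT, frames=[2,4,-,-]
Step 2: ref 1 -> FAULT, frames=[2,4,1,-]
Step 3: ref 6 -> FAULT, frames=[2,4,1,6]
Step 4: ref 4 -> HIT, frames=[2,4,1,6]
Step 5: ref 4 -> HIT, frames=[2,4,1,6]
Step 6: ref 1 -> HIT, frames=[2,4,1,6]
Step 7: ref 1 -> HIT, frames=[2,4,1,6]
Step 8: ref 1 -> HIT, frames=[2,4,1,6]
Step 9: ref 4 -> HIT, frames=[2,4,1,6]
Step 10: ref 1 -> HIT, frames=[2,4,1,6]
Step 11: ref 5 -> FAULT, evict 2, frames=[5,4,1,6]
At step 11: evicted page 2

Answer: 2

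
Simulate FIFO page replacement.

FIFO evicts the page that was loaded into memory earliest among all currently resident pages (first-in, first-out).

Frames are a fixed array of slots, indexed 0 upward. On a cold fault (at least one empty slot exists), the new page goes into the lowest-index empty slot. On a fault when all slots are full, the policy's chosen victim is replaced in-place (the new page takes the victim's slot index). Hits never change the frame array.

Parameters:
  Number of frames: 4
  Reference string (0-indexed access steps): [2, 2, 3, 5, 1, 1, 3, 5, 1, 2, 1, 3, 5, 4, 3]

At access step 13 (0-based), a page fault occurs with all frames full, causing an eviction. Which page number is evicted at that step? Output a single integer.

Answer: 2

Derivation:
Step 0: ref 2 -> FAULT, frames=[2,-,-,-]
Step 1: ref 2 -> HIT, frames=[2,-,-,-]
Step 2: ref 3 -> FAULT, frames=[2,3,-,-]
Step 3: ref 5 -> FAULT, frames=[2,3,5,-]
Step 4: ref 1 -> FAULT, frames=[2,3,5,1]
Step 5: ref 1 -> HIT, frames=[2,3,5,1]
Step 6: ref 3 -> HIT, frames=[2,3,5,1]
Step 7: ref 5 -> HIT, frames=[2,3,5,1]
Step 8: ref 1 -> HIT, frames=[2,3,5,1]
Step 9: ref 2 -> HIT, frames=[2,3,5,1]
Step 10: ref 1 -> HIT, frames=[2,3,5,1]
Step 11: ref 3 -> HIT, frames=[2,3,5,1]
Step 12: ref 5 -> HIT, frames=[2,3,5,1]
Step 13: ref 4 -> FAULT, evict 2, frames=[4,3,5,1]
At step 13: evicted page 2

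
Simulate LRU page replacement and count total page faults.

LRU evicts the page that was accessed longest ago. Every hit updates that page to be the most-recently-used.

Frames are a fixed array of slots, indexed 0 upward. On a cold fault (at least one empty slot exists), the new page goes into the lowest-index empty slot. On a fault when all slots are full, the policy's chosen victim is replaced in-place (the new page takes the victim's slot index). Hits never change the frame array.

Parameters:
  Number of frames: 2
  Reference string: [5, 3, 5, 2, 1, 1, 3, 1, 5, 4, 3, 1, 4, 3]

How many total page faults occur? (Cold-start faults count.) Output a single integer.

Answer: 11

Derivation:
Step 0: ref 5 → FAULT, frames=[5,-]
Step 1: ref 3 → FAULT, frames=[5,3]
Step 2: ref 5 → HIT, frames=[5,3]
Step 3: ref 2 → FAULT (evict 3), frames=[5,2]
Step 4: ref 1 → FAULT (evict 5), frames=[1,2]
Step 5: ref 1 → HIT, frames=[1,2]
Step 6: ref 3 → FAULT (evict 2), frames=[1,3]
Step 7: ref 1 → HIT, frames=[1,3]
Step 8: ref 5 → FAULT (evict 3), frames=[1,5]
Step 9: ref 4 → FAULT (evict 1), frames=[4,5]
Step 10: ref 3 → FAULT (evict 5), frames=[4,3]
Step 11: ref 1 → FAULT (evict 4), frames=[1,3]
Step 12: ref 4 → FAULT (evict 3), frames=[1,4]
Step 13: ref 3 → FAULT (evict 1), frames=[3,4]
Total faults: 11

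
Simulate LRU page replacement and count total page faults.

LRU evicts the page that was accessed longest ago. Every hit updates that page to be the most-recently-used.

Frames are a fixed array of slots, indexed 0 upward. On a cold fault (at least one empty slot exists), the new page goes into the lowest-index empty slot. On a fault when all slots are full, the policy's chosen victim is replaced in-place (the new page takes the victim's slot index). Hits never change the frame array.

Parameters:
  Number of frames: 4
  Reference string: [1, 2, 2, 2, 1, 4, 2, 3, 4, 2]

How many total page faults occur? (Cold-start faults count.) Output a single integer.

Answer: 4

Derivation:
Step 0: ref 1 → FAULT, frames=[1,-,-,-]
Step 1: ref 2 → FAULT, frames=[1,2,-,-]
Step 2: ref 2 → HIT, frames=[1,2,-,-]
Step 3: ref 2 → HIT, frames=[1,2,-,-]
Step 4: ref 1 → HIT, frames=[1,2,-,-]
Step 5: ref 4 → FAULT, frames=[1,2,4,-]
Step 6: ref 2 → HIT, frames=[1,2,4,-]
Step 7: ref 3 → FAULT, frames=[1,2,4,3]
Step 8: ref 4 → HIT, frames=[1,2,4,3]
Step 9: ref 2 → HIT, frames=[1,2,4,3]
Total faults: 4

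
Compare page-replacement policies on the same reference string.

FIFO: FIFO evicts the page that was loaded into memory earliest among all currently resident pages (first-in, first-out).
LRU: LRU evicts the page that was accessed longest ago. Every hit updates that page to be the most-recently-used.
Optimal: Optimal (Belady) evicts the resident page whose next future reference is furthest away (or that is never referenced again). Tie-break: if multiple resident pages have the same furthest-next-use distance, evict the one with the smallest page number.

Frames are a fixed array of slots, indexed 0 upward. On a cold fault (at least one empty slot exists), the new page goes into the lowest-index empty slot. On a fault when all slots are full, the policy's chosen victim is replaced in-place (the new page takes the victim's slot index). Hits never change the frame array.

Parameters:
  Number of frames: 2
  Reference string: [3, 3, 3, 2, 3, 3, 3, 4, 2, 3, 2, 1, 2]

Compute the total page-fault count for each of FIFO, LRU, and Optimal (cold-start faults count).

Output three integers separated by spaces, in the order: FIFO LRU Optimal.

Answer: 6 6 5

Derivation:
--- FIFO ---
  step 0: ref 3 -> FAULT, frames=[3,-] (faults so far: 1)
  step 1: ref 3 -> HIT, frames=[3,-] (faults so far: 1)
  step 2: ref 3 -> HIT, frames=[3,-] (faults so far: 1)
  step 3: ref 2 -> FAULT, frames=[3,2] (faults so far: 2)
  step 4: ref 3 -> HIT, frames=[3,2] (faults so far: 2)
  step 5: ref 3 -> HIT, frames=[3,2] (faults so far: 2)
  step 6: ref 3 -> HIT, frames=[3,2] (faults so far: 2)
  step 7: ref 4 -> FAULT, evict 3, frames=[4,2] (faults so far: 3)
  step 8: ref 2 -> HIT, frames=[4,2] (faults so far: 3)
  step 9: ref 3 -> FAULT, evict 2, frames=[4,3] (faults so far: 4)
  step 10: ref 2 -> FAULT, evict 4, frames=[2,3] (faults so far: 5)
  step 11: ref 1 -> FAULT, evict 3, frames=[2,1] (faults so far: 6)
  step 12: ref 2 -> HIT, frames=[2,1] (faults so far: 6)
  FIFO total faults: 6
--- LRU ---
  step 0: ref 3 -> FAULT, frames=[3,-] (faults so far: 1)
  step 1: ref 3 -> HIT, frames=[3,-] (faults so far: 1)
  step 2: ref 3 -> HIT, frames=[3,-] (faults so far: 1)
  step 3: ref 2 -> FAULT, frames=[3,2] (faults so far: 2)
  step 4: ref 3 -> HIT, frames=[3,2] (faults so far: 2)
  step 5: ref 3 -> HIT, frames=[3,2] (faults so far: 2)
  step 6: ref 3 -> HIT, frames=[3,2] (faults so far: 2)
  step 7: ref 4 -> FAULT, evict 2, frames=[3,4] (faults so far: 3)
  step 8: ref 2 -> FAULT, evict 3, frames=[2,4] (faults so far: 4)
  step 9: ref 3 -> FAULT, evict 4, frames=[2,3] (faults so far: 5)
  step 10: ref 2 -> HIT, frames=[2,3] (faults so far: 5)
  step 11: ref 1 -> FAULT, evict 3, frames=[2,1] (faults so far: 6)
  step 12: ref 2 -> HIT, frames=[2,1] (faults so far: 6)
  LRU total faults: 6
--- Optimal ---
  step 0: ref 3 -> FAULT, frames=[3,-] (faults so far: 1)
  step 1: ref 3 -> HIT, frames=[3,-] (faults so far: 1)
  step 2: ref 3 -> HIT, frames=[3,-] (faults so far: 1)
  step 3: ref 2 -> FAULT, frames=[3,2] (faults so far: 2)
  step 4: ref 3 -> HIT, frames=[3,2] (faults so far: 2)
  step 5: ref 3 -> HIT, frames=[3,2] (faults so far: 2)
  step 6: ref 3 -> HIT, frames=[3,2] (faults so far: 2)
  step 7: ref 4 -> FAULT, evict 3, frames=[4,2] (faults so far: 3)
  step 8: ref 2 -> HIT, frames=[4,2] (faults so far: 3)
  step 9: ref 3 -> FAULT, evict 4, frames=[3,2] (faults so far: 4)
  step 10: ref 2 -> HIT, frames=[3,2] (faults so far: 4)
  step 11: ref 1 -> FAULT, evict 3, frames=[1,2] (faults so far: 5)
  step 12: ref 2 -> HIT, frames=[1,2] (faults so far: 5)
  Optimal total faults: 5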